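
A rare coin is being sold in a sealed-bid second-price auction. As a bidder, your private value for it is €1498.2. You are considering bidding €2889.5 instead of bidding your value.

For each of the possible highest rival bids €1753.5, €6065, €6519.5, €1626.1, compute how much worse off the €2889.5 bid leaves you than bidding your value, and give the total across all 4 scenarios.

€383.2

The deviation costs you only when the competing bid falls strictly between €1498.2 and €2889.5; elsewhere both bids give the same outcome.
€1753.5: truthful payoff €0, deviation payoff −€255.3 → loss €255.3.
€6065: outcomes coincide → loss €0.
€6519.5: outcomes coincide → loss €0.
€1626.1: truthful payoff €0, deviation payoff −€127.9 → loss €127.9.
Total loss = €255.3 + €127.9 = €383.2.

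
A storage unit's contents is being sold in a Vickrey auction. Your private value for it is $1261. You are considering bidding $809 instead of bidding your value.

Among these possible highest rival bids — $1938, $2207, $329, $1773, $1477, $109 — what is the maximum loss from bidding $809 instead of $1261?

$0

$1938: same outcome either way → loss $0.
$2207: same outcome either way → loss $0.
$329: same outcome either way → loss $0.
$1773: same outcome either way → loss $0.
$1477: same outcome either way → loss $0.
$109: same outcome either way → loss $0.
Maximum loss: $0.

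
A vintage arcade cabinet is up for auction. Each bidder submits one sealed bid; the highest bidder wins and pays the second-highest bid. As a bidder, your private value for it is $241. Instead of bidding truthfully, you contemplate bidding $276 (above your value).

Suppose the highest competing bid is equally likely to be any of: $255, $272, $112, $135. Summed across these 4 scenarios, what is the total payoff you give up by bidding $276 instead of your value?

$45

The deviation costs you only when the competing bid falls strictly between $241 and $276; elsewhere both bids give the same outcome.
$255: truthful payoff $0, deviation payoff −$14 → loss $14.
$272: truthful payoff $0, deviation payoff −$31 → loss $31.
$112: outcomes coincide → loss $0.
$135: outcomes coincide → loss $0.
Total loss = $14 + $31 = $45.
Truthful bidding weakly dominates here: raising your bid can only win items priced above your value, and lowering it can only forfeit items priced below.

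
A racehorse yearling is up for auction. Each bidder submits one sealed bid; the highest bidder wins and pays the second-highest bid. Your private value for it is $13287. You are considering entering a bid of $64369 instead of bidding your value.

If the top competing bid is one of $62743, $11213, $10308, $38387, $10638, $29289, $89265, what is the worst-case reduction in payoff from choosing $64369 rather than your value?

$62743: truthful gives $0, deviation gives −$49456 → loss $49456.
$11213: same outcome either way → loss $0.
$10308: same outcome either way → loss $0.
$38387: truthful gives $0, deviation gives −$25100 → loss $25100.
$10638: same outcome either way → loss $0.
$29289: truthful gives $0, deviation gives −$16002 → loss $16002.
$89265: same outcome either way → loss $0.
Maximum loss: $49456.

$49456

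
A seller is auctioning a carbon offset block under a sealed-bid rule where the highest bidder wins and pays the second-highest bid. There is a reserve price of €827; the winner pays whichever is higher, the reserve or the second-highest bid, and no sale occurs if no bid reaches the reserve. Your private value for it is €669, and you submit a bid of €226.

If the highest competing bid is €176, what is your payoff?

Your bid €226 is the highest bid but falls below the reserve €827, so the item goes unsold. Payoff €0.

€0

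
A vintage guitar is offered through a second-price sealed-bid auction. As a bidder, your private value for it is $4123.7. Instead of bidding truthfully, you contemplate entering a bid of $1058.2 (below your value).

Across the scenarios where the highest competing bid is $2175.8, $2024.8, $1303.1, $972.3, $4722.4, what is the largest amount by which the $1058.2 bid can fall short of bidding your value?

$2820.6

$2175.8: truthful gives $1947.9, deviation gives $0 → loss $1947.9.
$2024.8: truthful gives $2098.9, deviation gives $0 → loss $2098.9.
$1303.1: truthful gives $2820.6, deviation gives $0 → loss $2820.6.
$972.3: same outcome either way → loss $0.
$4722.4: same outcome either way → loss $0.
Maximum loss: $2820.6.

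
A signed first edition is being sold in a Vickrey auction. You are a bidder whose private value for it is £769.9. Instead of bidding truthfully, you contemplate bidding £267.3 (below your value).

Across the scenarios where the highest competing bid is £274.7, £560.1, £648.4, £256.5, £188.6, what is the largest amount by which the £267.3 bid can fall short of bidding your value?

£274.7: truthful gives £495.2, deviation gives £0 → loss £495.2.
£560.1: truthful gives £209.8, deviation gives £0 → loss £209.8.
£648.4: truthful gives £121.5, deviation gives £0 → loss £121.5.
£256.5: same outcome either way → loss £0.
£188.6: same outcome either way → loss £0.
Maximum loss: £495.2.

£495.2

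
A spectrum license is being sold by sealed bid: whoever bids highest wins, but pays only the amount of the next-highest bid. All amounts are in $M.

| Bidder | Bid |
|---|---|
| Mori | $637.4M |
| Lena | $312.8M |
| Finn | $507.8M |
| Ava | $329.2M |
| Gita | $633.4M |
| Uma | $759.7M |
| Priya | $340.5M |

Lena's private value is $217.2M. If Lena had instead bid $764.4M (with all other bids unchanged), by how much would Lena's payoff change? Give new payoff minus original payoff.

The highest bid among the other bidders is $759.7M; Lena's bid doesn't change that.
Original bid $312.8M: Lena is not highest (top rival bid is $759.7M); payoff $0M.
Alternative bid $764.4M: Lena is highest, pays the top rival bid $759.7M; payoff $217.2M − $759.7M = −$542.5M.
Change in payoff = −$542.5M − ($0M) = −$542.5M.

−$542.5M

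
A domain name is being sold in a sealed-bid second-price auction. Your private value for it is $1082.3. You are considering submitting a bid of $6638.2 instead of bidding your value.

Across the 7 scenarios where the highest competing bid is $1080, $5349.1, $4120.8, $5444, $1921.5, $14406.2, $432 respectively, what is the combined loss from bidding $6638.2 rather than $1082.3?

$12506.2

The deviation costs you only when the competing bid falls strictly between $1082.3 and $6638.2; elsewhere both bids give the same outcome.
$1080: outcomes coincide → loss $0.
$5349.1: truthful payoff $0, deviation payoff −$4266.8 → loss $4266.8.
$4120.8: truthful payoff $0, deviation payoff −$3038.5 → loss $3038.5.
$5444: truthful payoff $0, deviation payoff −$4361.7 → loss $4361.7.
$1921.5: truthful payoff $0, deviation payoff −$839.2 → loss $839.2.
$14406.2: outcomes coincide → loss $0.
$432: outcomes coincide → loss $0.
Total loss = $4266.8 + $3038.5 + $4361.7 + $839.2 = $12506.2.
Because the price is fixed by the runner-up's bid, deviating from your value can only change a good outcome into a bad one — never the reverse.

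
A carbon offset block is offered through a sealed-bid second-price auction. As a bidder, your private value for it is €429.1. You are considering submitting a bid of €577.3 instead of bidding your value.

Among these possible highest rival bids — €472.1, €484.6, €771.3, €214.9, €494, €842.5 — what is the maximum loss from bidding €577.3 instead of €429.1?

€64.9

€472.1: truthful gives €0, deviation gives −€43 → loss €43.
€484.6: truthful gives €0, deviation gives −€55.5 → loss €55.5.
€771.3: same outcome either way → loss €0.
€214.9: same outcome either way → loss €0.
€494: truthful gives €0, deviation gives −€64.9 → loss €64.9.
€842.5: same outcome either way → loss €0.
Maximum loss: €64.9.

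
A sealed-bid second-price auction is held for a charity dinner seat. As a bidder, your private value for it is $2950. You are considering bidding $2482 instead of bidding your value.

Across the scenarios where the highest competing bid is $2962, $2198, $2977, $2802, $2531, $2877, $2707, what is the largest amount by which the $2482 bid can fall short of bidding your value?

$419

$2962: same outcome either way → loss $0.
$2198: same outcome either way → loss $0.
$2977: same outcome either way → loss $0.
$2802: truthful gives $148, deviation gives $0 → loss $148.
$2531: truthful gives $419, deviation gives $0 → loss $419.
$2877: truthful gives $73, deviation gives $0 → loss $73.
$2707: truthful gives $243, deviation gives $0 → loss $243.
Maximum loss: $419.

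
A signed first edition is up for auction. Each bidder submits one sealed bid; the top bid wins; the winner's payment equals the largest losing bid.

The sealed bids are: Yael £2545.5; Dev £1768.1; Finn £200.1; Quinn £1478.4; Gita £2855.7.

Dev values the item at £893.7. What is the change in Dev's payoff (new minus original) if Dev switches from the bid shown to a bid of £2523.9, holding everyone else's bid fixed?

The highest bid among the other bidders is £2855.7; Dev's bid doesn't change that.
Original bid £1768.1: Dev is not highest (top rival bid is £2855.7); payoff £0.
Alternative bid £2523.9: Dev is not highest (top rival bid is £2855.7); payoff £0.
Change in payoff = £0 − (£0) = £0.

£0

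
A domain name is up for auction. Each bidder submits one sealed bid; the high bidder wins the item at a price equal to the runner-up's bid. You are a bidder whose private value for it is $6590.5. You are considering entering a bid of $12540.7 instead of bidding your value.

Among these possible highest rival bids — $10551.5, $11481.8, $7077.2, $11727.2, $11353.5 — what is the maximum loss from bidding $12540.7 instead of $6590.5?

$5136.7

$10551.5: truthful gives $0, deviation gives −$3961 → loss $3961.
$11481.8: truthful gives $0, deviation gives −$4891.3 → loss $4891.3.
$7077.2: truthful gives $0, deviation gives −$486.7 → loss $486.7.
$11727.2: truthful gives $0, deviation gives −$5136.7 → loss $5136.7.
$11353.5: truthful gives $0, deviation gives −$4763 → loss $4763.
Maximum loss: $5136.7.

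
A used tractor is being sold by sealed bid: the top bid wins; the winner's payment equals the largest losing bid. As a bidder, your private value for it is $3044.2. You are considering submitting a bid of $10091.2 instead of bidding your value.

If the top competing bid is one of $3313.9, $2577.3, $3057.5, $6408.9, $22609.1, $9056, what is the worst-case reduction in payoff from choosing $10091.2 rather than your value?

$3313.9: truthful gives $0, deviation gives −$269.7 → loss $269.7.
$2577.3: same outcome either way → loss $0.
$3057.5: truthful gives $0, deviation gives −$13.3 → loss $13.3.
$6408.9: truthful gives $0, deviation gives −$3364.7 → loss $3364.7.
$22609.1: same outcome either way → loss $0.
$9056: truthful gives $0, deviation gives −$6011.8 → loss $6011.8.
Maximum loss: $6011.8.

$6011.8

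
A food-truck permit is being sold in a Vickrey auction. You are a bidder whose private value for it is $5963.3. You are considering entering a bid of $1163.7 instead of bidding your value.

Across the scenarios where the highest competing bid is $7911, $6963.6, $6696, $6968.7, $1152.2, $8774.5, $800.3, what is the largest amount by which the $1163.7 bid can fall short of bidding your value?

$7911: same outcome either way → loss $0.
$6963.6: same outcome either way → loss $0.
$6696: same outcome either way → loss $0.
$6968.7: same outcome either way → loss $0.
$1152.2: same outcome either way → loss $0.
$8774.5: same outcome either way → loss $0.
$800.3: same outcome either way → loss $0.
Maximum loss: $0.

$0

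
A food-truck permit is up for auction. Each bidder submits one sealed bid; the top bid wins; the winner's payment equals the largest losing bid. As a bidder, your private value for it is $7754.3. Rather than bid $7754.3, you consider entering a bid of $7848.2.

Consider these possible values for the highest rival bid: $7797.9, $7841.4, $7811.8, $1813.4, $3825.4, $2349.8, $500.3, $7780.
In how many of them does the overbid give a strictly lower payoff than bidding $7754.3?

The deviation hurts exactly when the highest competing bid lies strictly between $7754.3 and $7848.2 — overbidding then wins at a price above your value.
$7797.9: inside the interval → strictly worse (loss $43.6).
$7841.4: inside the interval → strictly worse (loss $87.1).
$7811.8: inside the interval → strictly worse (loss $57.5).
$1813.4: below both → same outcome either way.
$3825.4: below both → same outcome either way.
$2349.8: below both → same outcome either way.
$500.3: below both → same outcome either way.
$7780: inside the interval → strictly worse (loss $25.7).
Count: 4.

4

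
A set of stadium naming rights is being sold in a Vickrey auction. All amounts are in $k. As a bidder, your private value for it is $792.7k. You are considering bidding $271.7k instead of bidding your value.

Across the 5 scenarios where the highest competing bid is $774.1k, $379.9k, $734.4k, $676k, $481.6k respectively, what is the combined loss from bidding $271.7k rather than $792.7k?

The deviation costs you only when the competing bid falls strictly between $271.7k and $792.7k; elsewhere both bids give the same outcome.
$774.1k: truthful payoff $18.6k, deviation payoff $0k → loss $18.6k.
$379.9k: truthful payoff $412.8k, deviation payoff $0k → loss $412.8k.
$734.4k: truthful payoff $58.3k, deviation payoff $0k → loss $58.3k.
$676k: truthful payoff $116.7k, deviation payoff $0k → loss $116.7k.
$481.6k: truthful payoff $311.1k, deviation payoff $0k → loss $311.1k.
Total loss = $18.6k + $412.8k + $58.3k + $116.7k + $311.1k = $917.5k.

$917.5k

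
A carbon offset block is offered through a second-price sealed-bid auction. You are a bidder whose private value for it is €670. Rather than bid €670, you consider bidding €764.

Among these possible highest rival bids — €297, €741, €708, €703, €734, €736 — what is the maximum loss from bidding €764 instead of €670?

€297: same outcome either way → loss €0.
€741: truthful gives €0, deviation gives −€71 → loss €71.
€708: truthful gives €0, deviation gives −€38 → loss €38.
€703: truthful gives €0, deviation gives −€33 → loss €33.
€734: truthful gives €0, deviation gives −€64 → loss €64.
€736: truthful gives €0, deviation gives −€66 → loss €66.
Maximum loss: €71.

€71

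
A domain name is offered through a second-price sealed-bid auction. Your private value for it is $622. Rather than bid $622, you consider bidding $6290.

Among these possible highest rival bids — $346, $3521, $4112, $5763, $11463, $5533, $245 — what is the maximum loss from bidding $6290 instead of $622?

$5141

$346: same outcome either way → loss $0.
$3521: truthful gives $0, deviation gives −$2899 → loss $2899.
$4112: truthful gives $0, deviation gives −$3490 → loss $3490.
$5763: truthful gives $0, deviation gives −$5141 → loss $5141.
$11463: same outcome either way → loss $0.
$5533: truthful gives $0, deviation gives −$4911 → loss $4911.
$245: same outcome either way → loss $0.
Maximum loss: $5141.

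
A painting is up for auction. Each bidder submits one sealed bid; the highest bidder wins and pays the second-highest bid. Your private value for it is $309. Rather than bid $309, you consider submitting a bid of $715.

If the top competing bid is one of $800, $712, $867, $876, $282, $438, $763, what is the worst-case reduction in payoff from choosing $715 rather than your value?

$800: same outcome either way → loss $0.
$712: truthful gives $0, deviation gives −$403 → loss $403.
$867: same outcome either way → loss $0.
$876: same outcome either way → loss $0.
$282: same outcome either way → loss $0.
$438: truthful gives $0, deviation gives −$129 → loss $129.
$763: same outcome either way → loss $0.
Maximum loss: $403.

$403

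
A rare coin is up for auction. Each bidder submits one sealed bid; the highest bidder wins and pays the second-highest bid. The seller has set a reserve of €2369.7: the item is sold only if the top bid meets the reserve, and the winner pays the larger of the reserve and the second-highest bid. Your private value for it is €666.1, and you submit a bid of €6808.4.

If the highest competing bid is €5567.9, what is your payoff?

Your bid €6808.4 is the highest and exceeds the reserve.
Price = max(second-highest bid, reserve) = max(€5567.9, €2369.7) = €5567.9.
Payoff = €666.1 − €5567.9 = −€4901.8.

−€4901.8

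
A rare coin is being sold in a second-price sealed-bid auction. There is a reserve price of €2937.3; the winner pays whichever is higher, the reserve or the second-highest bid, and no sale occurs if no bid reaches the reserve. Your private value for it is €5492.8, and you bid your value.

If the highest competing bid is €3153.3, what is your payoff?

Your bid €5492.8 is the highest and exceeds the reserve.
Price = max(second-highest bid, reserve) = max(€3153.3, €2937.3) = €3153.3.
Payoff = €5492.8 − €3153.3 = €2339.5.

€2339.5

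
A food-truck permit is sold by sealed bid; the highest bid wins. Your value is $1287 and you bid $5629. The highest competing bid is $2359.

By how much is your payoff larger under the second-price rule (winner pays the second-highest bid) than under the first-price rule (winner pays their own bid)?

You have the highest bid, so you win under either rule.
Second-price: pay $2359 → payoff −$1072.
First-price: pay your own bid $5629 → payoff −$4342.
Difference = −$1072 − (−$4342) = $3270.

$3270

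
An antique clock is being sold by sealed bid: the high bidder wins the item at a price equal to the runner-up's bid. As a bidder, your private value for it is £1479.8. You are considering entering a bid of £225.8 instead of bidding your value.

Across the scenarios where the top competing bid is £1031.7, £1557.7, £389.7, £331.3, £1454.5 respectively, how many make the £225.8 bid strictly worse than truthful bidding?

The deviation hurts exactly when the highest competing bid lies strictly between £225.8 and £1479.8 — underbidding then forfeits a profitable win.
£1031.7: inside the interval → strictly worse (loss £448.1).
£1557.7: above both → same outcome either way.
£389.7: inside the interval → strictly worse (loss £1090.1).
£331.3: inside the interval → strictly worse (loss £1148.5).
£1454.5: inside the interval → strictly worse (loss £25.3).
Count: 4.

4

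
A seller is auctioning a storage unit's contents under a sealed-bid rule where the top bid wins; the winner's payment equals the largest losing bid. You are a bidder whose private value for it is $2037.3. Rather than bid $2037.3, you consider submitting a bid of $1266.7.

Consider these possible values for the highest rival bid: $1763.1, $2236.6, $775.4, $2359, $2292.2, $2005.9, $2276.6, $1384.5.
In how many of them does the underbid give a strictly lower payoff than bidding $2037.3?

The deviation hurts exactly when the highest competing bid lies strictly between $1266.7 and $2037.3 — underbidding then forfeits a profitable win.
$1763.1: inside the interval → strictly worse (loss $274.2).
$2236.6: above both → same outcome either way.
$775.4: below both → same outcome either way.
$2359: above both → same outcome either way.
$2292.2: above both → same outcome either way.
$2005.9: inside the interval → strictly worse (loss $31.4).
$2276.6: above both → same outcome either way.
$1384.5: inside the interval → strictly worse (loss $652.8).
Count: 3.

3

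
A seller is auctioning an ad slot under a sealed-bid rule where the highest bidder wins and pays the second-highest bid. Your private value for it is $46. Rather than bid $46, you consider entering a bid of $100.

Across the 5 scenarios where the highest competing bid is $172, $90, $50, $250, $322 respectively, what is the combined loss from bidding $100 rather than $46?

The deviation costs you only when the competing bid falls strictly between $46 and $100; elsewhere both bids give the same outcome.
$172: outcomes coincide → loss $0.
$90: truthful payoff $0, deviation payoff −$44 → loss $44.
$50: truthful payoff $0, deviation payoff −$4 → loss $4.
$250: outcomes coincide → loss $0.
$322: outcomes coincide → loss $0.
Total loss = $44 + $4 = $48.

$48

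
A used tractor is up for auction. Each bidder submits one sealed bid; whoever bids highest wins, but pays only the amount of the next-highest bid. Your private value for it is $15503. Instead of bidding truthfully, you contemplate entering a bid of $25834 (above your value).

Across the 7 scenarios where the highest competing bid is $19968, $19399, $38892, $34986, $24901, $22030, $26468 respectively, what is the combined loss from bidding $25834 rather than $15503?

$24286

The deviation costs you only when the competing bid falls strictly between $15503 and $25834; elsewhere both bids give the same outcome.
$19968: truthful payoff $0, deviation payoff −$4465 → loss $4465.
$19399: truthful payoff $0, deviation payoff −$3896 → loss $3896.
$38892: outcomes coincide → loss $0.
$34986: outcomes coincide → loss $0.
$24901: truthful payoff $0, deviation payoff −$9398 → loss $9398.
$22030: truthful payoff $0, deviation payoff −$6527 → loss $6527.
$26468: outcomes coincide → loss $0.
Total loss = $4465 + $3896 + $9398 + $6527 = $24286.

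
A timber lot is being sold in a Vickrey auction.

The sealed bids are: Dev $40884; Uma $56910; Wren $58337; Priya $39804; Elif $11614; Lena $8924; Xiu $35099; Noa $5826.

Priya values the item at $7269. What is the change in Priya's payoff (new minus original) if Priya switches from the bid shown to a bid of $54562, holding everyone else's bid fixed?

The highest bid among the other bidders is $58337; Priya's bid doesn't change that.
Original bid $39804: Priya is not highest (top rival bid is $58337); payoff $0.
Alternative bid $54562: Priya is not highest (top rival bid is $58337); payoff $0.
Change in payoff = $0 − ($0) = $0.

$0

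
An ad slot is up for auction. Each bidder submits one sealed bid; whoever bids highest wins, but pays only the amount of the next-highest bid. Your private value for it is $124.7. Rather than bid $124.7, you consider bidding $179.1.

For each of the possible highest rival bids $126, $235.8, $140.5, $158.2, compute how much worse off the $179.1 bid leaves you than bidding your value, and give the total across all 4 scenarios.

$50.6

The deviation costs you only when the competing bid falls strictly between $124.7 and $179.1; elsewhere both bids give the same outcome.
$126: truthful payoff $0, deviation payoff −$1.3 → loss $1.3.
$235.8: outcomes coincide → loss $0.
$140.5: truthful payoff $0, deviation payoff −$15.8 → loss $15.8.
$158.2: truthful payoff $0, deviation payoff −$33.5 → loss $33.5.
Total loss = $1.3 + $15.8 + $33.5 = $50.6.
In a second-price auction your bid sets only whether you win, not what you pay, so bidding your true value is weakly dominant.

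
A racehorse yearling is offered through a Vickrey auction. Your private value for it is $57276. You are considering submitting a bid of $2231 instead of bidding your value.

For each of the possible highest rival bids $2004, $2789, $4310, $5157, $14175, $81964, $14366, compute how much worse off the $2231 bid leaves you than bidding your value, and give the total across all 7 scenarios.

The deviation costs you only when the competing bid falls strictly between $2231 and $57276; elsewhere both bids give the same outcome.
$2004: outcomes coincide → loss $0.
$2789: truthful payoff $54487, deviation payoff $0 → loss $54487.
$4310: truthful payoff $52966, deviation payoff $0 → loss $52966.
$5157: truthful payoff $52119, deviation payoff $0 → loss $52119.
$14175: truthful payoff $43101, deviation payoff $0 → loss $43101.
$81964: outcomes coincide → loss $0.
$14366: truthful payoff $42910, deviation payoff $0 → loss $42910.
Total loss = $54487 + $52966 + $52119 + $43101 + $42910 = $245583.
Because the price is fixed by the runner-up's bid, deviating from your value can only change a good outcome into a bad one — never the reverse.

$245583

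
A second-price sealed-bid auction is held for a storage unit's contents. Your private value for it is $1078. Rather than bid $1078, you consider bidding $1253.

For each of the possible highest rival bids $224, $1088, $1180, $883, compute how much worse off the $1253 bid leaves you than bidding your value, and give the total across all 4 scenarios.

The deviation costs you only when the competing bid falls strictly between $1078 and $1253; elsewhere both bids give the same outcome.
$224: outcomes coincide → loss $0.
$1088: truthful payoff $0, deviation payoff −$10 → loss $10.
$1180: truthful payoff $0, deviation payoff −$102 → loss $102.
$883: outcomes coincide → loss $0.
Total loss = $10 + $102 = $112.

$112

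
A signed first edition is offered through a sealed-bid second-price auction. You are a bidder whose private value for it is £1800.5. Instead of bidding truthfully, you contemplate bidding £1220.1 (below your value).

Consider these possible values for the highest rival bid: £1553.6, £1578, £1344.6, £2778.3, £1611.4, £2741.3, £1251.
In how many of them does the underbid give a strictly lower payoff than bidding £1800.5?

5

The deviation hurts exactly when the highest competing bid lies strictly between £1220.1 and £1800.5 — underbidding then forfeits a profitable win.
£1553.6: inside the interval → strictly worse (loss £246.9).
£1578: inside the interval → strictly worse (loss £222.5).
£1344.6: inside the interval → strictly worse (loss £455.9).
£2778.3: above both → same outcome either way.
£1611.4: inside the interval → strictly worse (loss £189.1).
£2741.3: above both → same outcome either way.
£1251: inside the interval → strictly worse (loss £549.5).
Count: 5.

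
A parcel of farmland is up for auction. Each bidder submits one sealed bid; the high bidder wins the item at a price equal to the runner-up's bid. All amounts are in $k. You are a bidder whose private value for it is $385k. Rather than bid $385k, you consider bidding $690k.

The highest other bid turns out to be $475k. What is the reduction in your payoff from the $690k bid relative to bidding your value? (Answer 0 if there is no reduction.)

$90k

Bidding your value $385k: you lose (since $385k < $475k). Payoff $0k.
Bidding $690k: you win and pay $475k. Payoff $385k − $475k = −$90k.
The competing bid $475k lies between your value and your inflated bid, so overbidding wins an item priced above your value.
Loss from deviating = $0k − (−$90k) = $90k.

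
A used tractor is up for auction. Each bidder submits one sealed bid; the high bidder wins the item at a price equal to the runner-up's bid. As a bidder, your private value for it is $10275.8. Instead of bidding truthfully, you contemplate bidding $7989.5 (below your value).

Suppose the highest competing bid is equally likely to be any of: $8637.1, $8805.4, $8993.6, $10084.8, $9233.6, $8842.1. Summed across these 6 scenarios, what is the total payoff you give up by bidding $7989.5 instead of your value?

$7058.2

The deviation costs you only when the competing bid falls strictly between $7989.5 and $10275.8; elsewhere both bids give the same outcome.
$8637.1: truthful payoff $1638.7, deviation payoff $0 → loss $1638.7.
$8805.4: truthful payoff $1470.4, deviation payoff $0 → loss $1470.4.
$8993.6: truthful payoff $1282.2, deviation payoff $0 → loss $1282.2.
$10084.8: truthful payoff $191, deviation payoff $0 → loss $191.
$9233.6: truthful payoff $1042.2, deviation payoff $0 → loss $1042.2.
$8842.1: truthful payoff $1433.7, deviation payoff $0 → loss $1433.7.
Total loss = $1638.7 + $1470.4 + $1282.2 + $191 + $1042.2 + $1433.7 = $7058.2.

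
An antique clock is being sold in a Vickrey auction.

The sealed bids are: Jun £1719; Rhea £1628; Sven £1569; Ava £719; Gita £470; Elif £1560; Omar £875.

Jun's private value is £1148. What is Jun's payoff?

−£480

Highest bid: Jun at £1719, so Jun wins.
Second-highest bid: Rhea at £1628 — that is the price the winner pays.
Jun's payoff = value − price = £1148 − £1628 = −£480.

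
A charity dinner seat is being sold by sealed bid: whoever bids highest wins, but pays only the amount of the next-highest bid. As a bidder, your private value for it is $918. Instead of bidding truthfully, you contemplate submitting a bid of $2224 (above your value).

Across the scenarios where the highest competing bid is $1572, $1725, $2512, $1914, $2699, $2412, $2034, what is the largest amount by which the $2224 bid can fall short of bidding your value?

$1572: truthful gives $0, deviation gives −$654 → loss $654.
$1725: truthful gives $0, deviation gives −$807 → loss $807.
$2512: same outcome either way → loss $0.
$1914: truthful gives $0, deviation gives −$996 → loss $996.
$2699: same outcome either way → loss $0.
$2412: same outcome either way → loss $0.
$2034: truthful gives $0, deviation gives −$1116 → loss $1116.
Maximum loss: $1116.

$1116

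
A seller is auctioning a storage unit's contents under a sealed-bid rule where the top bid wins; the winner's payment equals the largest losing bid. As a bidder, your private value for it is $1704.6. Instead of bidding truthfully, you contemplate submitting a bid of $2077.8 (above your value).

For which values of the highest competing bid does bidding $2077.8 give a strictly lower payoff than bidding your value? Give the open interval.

($1704.6, $2077.8)

If the competing bid is below $1704.6, both bids win at the same price — no difference.
If it is above $2077.8, both bids lose — no difference.
If it lies strictly between $1704.6 and $2077.8, bidding your value loses (payoff 0) while bidding $2077.8 wins at a price above your value (payoff negative).
So the deviation strictly hurts on the open interval ($1704.6, $2077.8).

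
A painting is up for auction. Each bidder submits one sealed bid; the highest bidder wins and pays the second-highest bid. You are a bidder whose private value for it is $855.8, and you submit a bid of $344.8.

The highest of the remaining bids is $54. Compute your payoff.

$801.8

Your bid $344.8 exceeds the highest competing bid $54, so you win.
In a second-price auction the winner pays the second-highest bid, $54.
Payoff = value − price = $855.8 − $54 = $801.8.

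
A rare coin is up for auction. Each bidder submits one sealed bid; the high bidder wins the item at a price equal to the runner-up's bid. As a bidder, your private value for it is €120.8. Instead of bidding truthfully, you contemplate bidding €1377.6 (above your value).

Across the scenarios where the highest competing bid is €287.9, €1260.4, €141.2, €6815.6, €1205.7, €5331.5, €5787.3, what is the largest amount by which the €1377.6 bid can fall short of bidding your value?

€1139.6

€287.9: truthful gives €0, deviation gives −€167.1 → loss €167.1.
€1260.4: truthful gives €0, deviation gives −€1139.6 → loss €1139.6.
€141.2: truthful gives €0, deviation gives −€20.4 → loss €20.4.
€6815.6: same outcome either way → loss €0.
€1205.7: truthful gives €0, deviation gives −€1084.9 → loss €1084.9.
€5331.5: same outcome either way → loss €0.
€5787.3: same outcome either way → loss €0.
Maximum loss: €1139.6.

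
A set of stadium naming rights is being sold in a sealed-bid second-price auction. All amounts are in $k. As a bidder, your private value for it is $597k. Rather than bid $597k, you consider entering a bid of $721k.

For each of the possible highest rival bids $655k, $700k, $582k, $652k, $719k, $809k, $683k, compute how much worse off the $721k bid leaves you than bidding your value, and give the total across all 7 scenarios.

The deviation costs you only when the competing bid falls strictly between $597k and $721k; elsewhere both bids give the same outcome.
$655k: truthful payoff $0k, deviation payoff −$58k → loss $58k.
$700k: truthful payoff $0k, deviation payoff −$103k → loss $103k.
$582k: outcomes coincide → loss $0k.
$652k: truthful payoff $0k, deviation payoff −$55k → loss $55k.
$719k: truthful payoff $0k, deviation payoff −$122k → loss $122k.
$809k: outcomes coincide → loss $0k.
$683k: truthful payoff $0k, deviation payoff −$86k → loss $86k.
Total loss = $58k + $103k + $55k + $122k + $86k = $424k.

$424k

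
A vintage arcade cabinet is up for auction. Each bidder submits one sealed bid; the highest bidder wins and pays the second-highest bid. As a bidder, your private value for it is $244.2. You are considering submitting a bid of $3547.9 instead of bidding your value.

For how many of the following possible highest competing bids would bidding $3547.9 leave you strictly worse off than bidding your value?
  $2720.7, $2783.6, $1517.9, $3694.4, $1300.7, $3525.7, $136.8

5

The deviation hurts exactly when the highest competing bid lies strictly between $244.2 and $3547.9 — overbidding then wins at a price above your value.
$2720.7: inside the interval → strictly worse (loss $2476.5).
$2783.6: inside the interval → strictly worse (loss $2539.4).
$1517.9: inside the interval → strictly worse (loss $1273.7).
$3694.4: above both → same outcome either way.
$1300.7: inside the interval → strictly worse (loss $1056.5).
$3525.7: inside the interval → strictly worse (loss $3281.5).
$136.8: below both → same outcome either way.
Count: 5.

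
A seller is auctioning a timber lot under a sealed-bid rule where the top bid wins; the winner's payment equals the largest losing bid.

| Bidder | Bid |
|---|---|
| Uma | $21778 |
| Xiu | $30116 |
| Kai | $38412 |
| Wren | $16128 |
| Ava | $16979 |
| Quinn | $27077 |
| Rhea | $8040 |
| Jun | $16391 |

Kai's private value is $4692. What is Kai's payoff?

Highest bid: Kai at $38412, so Kai wins.
Second-highest bid: Xiu at $30116 — that is the price the winner pays.
Kai's payoff = value − price = $4692 − $30116 = −$25424.

−$25424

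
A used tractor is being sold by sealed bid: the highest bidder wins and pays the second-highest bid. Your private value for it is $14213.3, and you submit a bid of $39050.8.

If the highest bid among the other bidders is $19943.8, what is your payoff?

Your bid $39050.8 exceeds the highest competing bid $19943.8, so you win.
In a second-price auction the winner pays the second-highest bid, $19943.8.
Payoff = value − price = $14213.3 − $19943.8 = −$5730.5.

−$5730.5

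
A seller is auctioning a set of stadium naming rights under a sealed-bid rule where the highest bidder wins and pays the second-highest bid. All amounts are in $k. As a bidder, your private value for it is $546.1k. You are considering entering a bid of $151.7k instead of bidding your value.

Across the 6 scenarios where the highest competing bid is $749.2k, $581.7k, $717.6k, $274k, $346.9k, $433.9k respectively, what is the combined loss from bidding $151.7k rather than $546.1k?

$583.5k

The deviation costs you only when the competing bid falls strictly between $151.7k and $546.1k; elsewhere both bids give the same outcome.
$749.2k: outcomes coincide → loss $0k.
$581.7k: outcomes coincide → loss $0k.
$717.6k: outcomes coincide → loss $0k.
$274k: truthful payoff $272.1k, deviation payoff $0k → loss $272.1k.
$346.9k: truthful payoff $199.2k, deviation payoff $0k → loss $199.2k.
$433.9k: truthful payoff $112.2k, deviation payoff $0k → loss $112.2k.
Total loss = $272.1k + $199.2k + $112.2k = $583.5k.
In a second-price auction your bid sets only whether you win, not what you pay, so bidding your true value is weakly dominant.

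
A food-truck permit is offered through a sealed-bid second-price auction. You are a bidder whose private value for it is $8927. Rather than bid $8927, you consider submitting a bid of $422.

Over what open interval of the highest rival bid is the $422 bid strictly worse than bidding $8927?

If the competing bid is below $422, both bids win at the same price — no difference.
If it is above $8927, both bids lose — no difference.
If it lies strictly between $422 and $8927, bidding your value wins at a price below your value (positive payoff) while bidding $422 loses (payoff 0).
So the deviation strictly hurts on the open interval ($422, $8927).

($422, $8927)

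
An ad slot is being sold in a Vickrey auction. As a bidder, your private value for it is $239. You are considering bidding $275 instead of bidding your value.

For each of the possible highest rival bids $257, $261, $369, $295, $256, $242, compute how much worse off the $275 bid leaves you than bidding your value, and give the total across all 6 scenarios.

$60

The deviation costs you only when the competing bid falls strictly between $239 and $275; elsewhere both bids give the same outcome.
$257: truthful payoff $0, deviation payoff −$18 → loss $18.
$261: truthful payoff $0, deviation payoff −$22 → loss $22.
$369: outcomes coincide → loss $0.
$295: outcomes coincide → loss $0.
$256: truthful payoff $0, deviation payoff −$17 → loss $17.
$242: truthful payoff $0, deviation payoff −$3 → loss $3.
Total loss = $18 + $22 + $17 + $3 = $60.
Because the price is fixed by the runner-up's bid, deviating from your value can only change a good outcome into a bad one — never the reverse.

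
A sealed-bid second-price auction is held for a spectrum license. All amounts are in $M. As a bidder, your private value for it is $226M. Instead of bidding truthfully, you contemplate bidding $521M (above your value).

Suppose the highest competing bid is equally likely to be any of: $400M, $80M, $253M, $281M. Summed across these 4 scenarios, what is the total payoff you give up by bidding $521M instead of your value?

$256M

The deviation costs you only when the competing bid falls strictly between $226M and $521M; elsewhere both bids give the same outcome.
$400M: truthful payoff $0M, deviation payoff −$174M → loss $174M.
$80M: outcomes coincide → loss $0M.
$253M: truthful payoff $0M, deviation payoff −$27M → loss $27M.
$281M: truthful payoff $0M, deviation payoff −$55M → loss $55M.
Total loss = $174M + $27M + $55M = $256M.
Because the price is fixed by the runner-up's bid, deviating from your value can only change a good outcome into a bad one — never the reverse.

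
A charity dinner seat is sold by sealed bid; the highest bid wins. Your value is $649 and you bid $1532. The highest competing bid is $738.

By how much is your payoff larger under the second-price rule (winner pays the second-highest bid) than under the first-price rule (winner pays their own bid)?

You have the highest bid, so you win under either rule.
Second-price: pay $738 → payoff −$89.
First-price: pay your own bid $1532 → payoff −$883.
Difference = −$89 − (−$883) = $794.

$794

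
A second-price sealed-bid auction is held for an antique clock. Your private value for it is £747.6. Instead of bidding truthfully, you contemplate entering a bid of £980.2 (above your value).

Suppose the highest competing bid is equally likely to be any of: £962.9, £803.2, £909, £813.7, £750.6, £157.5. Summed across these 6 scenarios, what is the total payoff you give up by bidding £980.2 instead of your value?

£501.4

The deviation costs you only when the competing bid falls strictly between £747.6 and £980.2; elsewhere both bids give the same outcome.
£962.9: truthful payoff £0, deviation payoff −£215.3 → loss £215.3.
£803.2: truthful payoff £0, deviation payoff −£55.6 → loss £55.6.
£909: truthful payoff £0, deviation payoff −£161.4 → loss £161.4.
£813.7: truthful payoff £0, deviation payoff −£66.1 → loss £66.1.
£750.6: truthful payoff £0, deviation payoff −£3 → loss £3.
£157.5: outcomes coincide → loss £0.
Total loss = £215.3 + £55.6 + £161.4 + £66.1 + £3 = £501.4.
Truthful bidding weakly dominates here: raising your bid can only win items priced above your value, and lowering it can only forfeit items priced below.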